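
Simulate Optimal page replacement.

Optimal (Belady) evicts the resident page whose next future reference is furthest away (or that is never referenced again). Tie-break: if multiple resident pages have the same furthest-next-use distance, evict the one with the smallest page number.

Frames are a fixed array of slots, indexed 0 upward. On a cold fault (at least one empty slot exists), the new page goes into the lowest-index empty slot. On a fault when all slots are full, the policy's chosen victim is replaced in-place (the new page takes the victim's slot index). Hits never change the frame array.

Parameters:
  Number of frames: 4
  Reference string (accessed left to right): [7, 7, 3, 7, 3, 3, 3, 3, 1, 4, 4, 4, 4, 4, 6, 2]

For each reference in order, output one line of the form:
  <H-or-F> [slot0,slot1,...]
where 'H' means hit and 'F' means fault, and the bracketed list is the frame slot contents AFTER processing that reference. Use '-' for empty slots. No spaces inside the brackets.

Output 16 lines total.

F [7,-,-,-]
H [7,-,-,-]
F [7,3,-,-]
H [7,3,-,-]
H [7,3,-,-]
H [7,3,-,-]
H [7,3,-,-]
H [7,3,-,-]
F [7,3,1,-]
F [7,3,1,4]
H [7,3,1,4]
H [7,3,1,4]
H [7,3,1,4]
H [7,3,1,4]
F [7,3,6,4]
F [7,2,6,4]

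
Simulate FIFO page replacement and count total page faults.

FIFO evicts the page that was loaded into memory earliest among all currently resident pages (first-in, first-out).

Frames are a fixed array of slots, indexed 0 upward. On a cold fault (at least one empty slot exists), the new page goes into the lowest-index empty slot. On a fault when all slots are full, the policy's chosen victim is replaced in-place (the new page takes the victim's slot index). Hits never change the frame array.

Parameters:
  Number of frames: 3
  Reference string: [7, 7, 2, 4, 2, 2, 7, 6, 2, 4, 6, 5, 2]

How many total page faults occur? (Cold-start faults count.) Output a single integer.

Step 0: ref 7 → FAULT, frames=[7,-,-]
Step 1: ref 7 → HIT, frames=[7,-,-]
Step 2: ref 2 → FAULT, frames=[7,2,-]
Step 3: ref 4 → FAULT, frames=[7,2,4]
Step 4: ref 2 → HIT, frames=[7,2,4]
Step 5: ref 2 → HIT, frames=[7,2,4]
Step 6: ref 7 → HIT, frames=[7,2,4]
Step 7: ref 6 → FAULT (evict 7), frames=[6,2,4]
Step 8: ref 2 → HIT, frames=[6,2,4]
Step 9: ref 4 → HIT, frames=[6,2,4]
Step 10: ref 6 → HIT, frames=[6,2,4]
Step 11: ref 5 → FAULT (evict 2), frames=[6,5,4]
Step 12: ref 2 → FAULT (evict 4), frames=[6,5,2]
Total faults: 6

Answer: 6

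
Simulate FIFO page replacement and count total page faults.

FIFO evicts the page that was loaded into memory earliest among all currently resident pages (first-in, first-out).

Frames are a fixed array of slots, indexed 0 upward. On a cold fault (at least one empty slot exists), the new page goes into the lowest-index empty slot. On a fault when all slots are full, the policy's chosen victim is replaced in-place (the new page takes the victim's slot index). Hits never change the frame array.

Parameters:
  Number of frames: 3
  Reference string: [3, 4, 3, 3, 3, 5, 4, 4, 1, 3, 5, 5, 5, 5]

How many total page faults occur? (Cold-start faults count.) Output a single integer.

Step 0: ref 3 → FAULT, frames=[3,-,-]
Step 1: ref 4 → FAULT, frames=[3,4,-]
Step 2: ref 3 → HIT, frames=[3,4,-]
Step 3: ref 3 → HIT, frames=[3,4,-]
Step 4: ref 3 → HIT, frames=[3,4,-]
Step 5: ref 5 → FAULT, frames=[3,4,5]
Step 6: ref 4 → HIT, frames=[3,4,5]
Step 7: ref 4 → HIT, frames=[3,4,5]
Step 8: ref 1 → FAULT (evict 3), frames=[1,4,5]
Step 9: ref 3 → FAULT (evict 4), frames=[1,3,5]
Step 10: ref 5 → HIT, frames=[1,3,5]
Step 11: ref 5 → HIT, frames=[1,3,5]
Step 12: ref 5 → HIT, frames=[1,3,5]
Step 13: ref 5 → HIT, frames=[1,3,5]
Total faults: 5

Answer: 5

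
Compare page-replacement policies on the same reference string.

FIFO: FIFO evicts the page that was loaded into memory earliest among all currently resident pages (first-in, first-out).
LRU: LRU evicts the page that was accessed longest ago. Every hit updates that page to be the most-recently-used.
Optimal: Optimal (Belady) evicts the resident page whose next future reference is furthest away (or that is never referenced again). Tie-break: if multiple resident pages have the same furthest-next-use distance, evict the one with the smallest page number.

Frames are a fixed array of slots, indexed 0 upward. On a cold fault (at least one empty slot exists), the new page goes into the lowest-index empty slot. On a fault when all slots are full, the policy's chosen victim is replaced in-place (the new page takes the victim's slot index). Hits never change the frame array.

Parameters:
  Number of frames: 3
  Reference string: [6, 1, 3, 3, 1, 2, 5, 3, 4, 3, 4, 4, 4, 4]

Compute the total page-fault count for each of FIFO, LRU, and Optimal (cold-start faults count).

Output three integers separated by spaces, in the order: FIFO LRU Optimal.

Answer: 7 7 6

Derivation:
--- FIFO ---
  step 0: ref 6 -> FAULT, frames=[6,-,-] (faults so far: 1)
  step 1: ref 1 -> FAULT, frames=[6,1,-] (faults so far: 2)
  step 2: ref 3 -> FAULT, frames=[6,1,3] (faults so far: 3)
  step 3: ref 3 -> HIT, frames=[6,1,3] (faults so far: 3)
  step 4: ref 1 -> HIT, frames=[6,1,3] (faults so far: 3)
  step 5: ref 2 -> FAULT, evict 6, frames=[2,1,3] (faults so far: 4)
  step 6: ref 5 -> FAULT, evict 1, frames=[2,5,3] (faults so far: 5)
  step 7: ref 3 -> HIT, frames=[2,5,3] (faults so far: 5)
  step 8: ref 4 -> FAULT, evict 3, frames=[2,5,4] (faults so far: 6)
  step 9: ref 3 -> FAULT, evict 2, frames=[3,5,4] (faults so far: 7)
  step 10: ref 4 -> HIT, frames=[3,5,4] (faults so far: 7)
  step 11: ref 4 -> HIT, frames=[3,5,4] (faults so far: 7)
  step 12: ref 4 -> HIT, frames=[3,5,4] (faults so far: 7)
  step 13: ref 4 -> HIT, frames=[3,5,4] (faults so far: 7)
  FIFO total faults: 7
--- LRU ---
  step 0: ref 6 -> FAULT, frames=[6,-,-] (faults so far: 1)
  step 1: ref 1 -> FAULT, frames=[6,1,-] (faults so far: 2)
  step 2: ref 3 -> FAULT, frames=[6,1,3] (faults so far: 3)
  step 3: ref 3 -> HIT, frames=[6,1,3] (faults so far: 3)
  step 4: ref 1 -> HIT, frames=[6,1,3] (faults so far: 3)
  step 5: ref 2 -> FAULT, evict 6, frames=[2,1,3] (faults so far: 4)
  step 6: ref 5 -> FAULT, evict 3, frames=[2,1,5] (faults so far: 5)
  step 7: ref 3 -> FAULT, evict 1, frames=[2,3,5] (faults so far: 6)
  step 8: ref 4 -> FAULT, evict 2, frames=[4,3,5] (faults so far: 7)
  step 9: ref 3 -> HIT, frames=[4,3,5] (faults so far: 7)
  step 10: ref 4 -> HIT, frames=[4,3,5] (faults so far: 7)
  step 11: ref 4 -> HIT, frames=[4,3,5] (faults so far: 7)
  step 12: ref 4 -> HIT, frames=[4,3,5] (faults so far: 7)
  step 13: ref 4 -> HIT, frames=[4,3,5] (faults so far: 7)
  LRU total faults: 7
--- Optimal ---
  step 0: ref 6 -> FAULT, frames=[6,-,-] (faults so far: 1)
  step 1: ref 1 -> FAULT, frames=[6,1,-] (faults so far: 2)
  step 2: ref 3 -> FAULT, frames=[6,1,3] (faults so far: 3)
  step 3: ref 3 -> HIT, frames=[6,1,3] (faults so far: 3)
  step 4: ref 1 -> HIT, frames=[6,1,3] (faults so far: 3)
  step 5: ref 2 -> FAULT, evict 1, frames=[6,2,3] (faults so far: 4)
  step 6: ref 5 -> FAULT, evict 2, frames=[6,5,3] (faults so far: 5)
  step 7: ref 3 -> HIT, frames=[6,5,3] (faults so far: 5)
  step 8: ref 4 -> FAULT, evict 5, frames=[6,4,3] (faults so far: 6)
  step 9: ref 3 -> HIT, frames=[6,4,3] (faults so far: 6)
  step 10: ref 4 -> HIT, frames=[6,4,3] (faults so far: 6)
  step 11: ref 4 -> HIT, frames=[6,4,3] (faults so far: 6)
  step 12: ref 4 -> HIT, frames=[6,4,3] (faults so far: 6)
  step 13: ref 4 -> HIT, frames=[6,4,3] (faults so far: 6)
  Optimal total faults: 6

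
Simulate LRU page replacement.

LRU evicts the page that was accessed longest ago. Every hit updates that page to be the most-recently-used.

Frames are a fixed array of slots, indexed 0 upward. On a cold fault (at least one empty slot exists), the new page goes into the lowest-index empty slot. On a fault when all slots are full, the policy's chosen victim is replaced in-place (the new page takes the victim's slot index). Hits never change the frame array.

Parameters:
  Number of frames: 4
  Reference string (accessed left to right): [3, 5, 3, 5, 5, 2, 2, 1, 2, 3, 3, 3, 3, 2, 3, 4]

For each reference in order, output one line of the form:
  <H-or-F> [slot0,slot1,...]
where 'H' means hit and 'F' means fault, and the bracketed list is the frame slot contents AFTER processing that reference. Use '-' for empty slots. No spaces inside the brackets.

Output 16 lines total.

F [3,-,-,-]
F [3,5,-,-]
H [3,5,-,-]
H [3,5,-,-]
H [3,5,-,-]
F [3,5,2,-]
H [3,5,2,-]
F [3,5,2,1]
H [3,5,2,1]
H [3,5,2,1]
H [3,5,2,1]
H [3,5,2,1]
H [3,5,2,1]
H [3,5,2,1]
H [3,5,2,1]
F [3,4,2,1]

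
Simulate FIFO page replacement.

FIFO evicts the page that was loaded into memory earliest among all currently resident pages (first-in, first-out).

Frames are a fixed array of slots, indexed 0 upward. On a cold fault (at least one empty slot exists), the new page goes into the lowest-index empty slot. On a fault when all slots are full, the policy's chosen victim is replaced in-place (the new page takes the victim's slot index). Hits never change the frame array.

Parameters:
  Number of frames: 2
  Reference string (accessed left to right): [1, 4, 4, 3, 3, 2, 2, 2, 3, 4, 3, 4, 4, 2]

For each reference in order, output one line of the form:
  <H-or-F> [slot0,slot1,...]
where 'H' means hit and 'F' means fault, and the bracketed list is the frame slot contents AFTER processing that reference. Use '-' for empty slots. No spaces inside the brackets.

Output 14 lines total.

F [1,-]
F [1,4]
H [1,4]
F [3,4]
H [3,4]
F [3,2]
H [3,2]
H [3,2]
H [3,2]
F [4,2]
F [4,3]
H [4,3]
H [4,3]
F [2,3]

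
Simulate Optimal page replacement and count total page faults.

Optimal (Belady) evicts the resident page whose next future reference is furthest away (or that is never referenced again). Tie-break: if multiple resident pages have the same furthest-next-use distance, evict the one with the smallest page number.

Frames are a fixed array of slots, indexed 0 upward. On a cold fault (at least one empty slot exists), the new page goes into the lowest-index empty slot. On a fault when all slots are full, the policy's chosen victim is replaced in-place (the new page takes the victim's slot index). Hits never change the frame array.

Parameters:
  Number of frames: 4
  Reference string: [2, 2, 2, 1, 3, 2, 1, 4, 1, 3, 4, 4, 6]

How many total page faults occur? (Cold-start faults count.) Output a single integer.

Answer: 5

Derivation:
Step 0: ref 2 → FAULT, frames=[2,-,-,-]
Step 1: ref 2 → HIT, frames=[2,-,-,-]
Step 2: ref 2 → HIT, frames=[2,-,-,-]
Step 3: ref 1 → FAULT, frames=[2,1,-,-]
Step 4: ref 3 → FAULT, frames=[2,1,3,-]
Step 5: ref 2 → HIT, frames=[2,1,3,-]
Step 6: ref 1 → HIT, frames=[2,1,3,-]
Step 7: ref 4 → FAULT, frames=[2,1,3,4]
Step 8: ref 1 → HIT, frames=[2,1,3,4]
Step 9: ref 3 → HIT, frames=[2,1,3,4]
Step 10: ref 4 → HIT, frames=[2,1,3,4]
Step 11: ref 4 → HIT, frames=[2,1,3,4]
Step 12: ref 6 → FAULT (evict 1), frames=[2,6,3,4]
Total faults: 5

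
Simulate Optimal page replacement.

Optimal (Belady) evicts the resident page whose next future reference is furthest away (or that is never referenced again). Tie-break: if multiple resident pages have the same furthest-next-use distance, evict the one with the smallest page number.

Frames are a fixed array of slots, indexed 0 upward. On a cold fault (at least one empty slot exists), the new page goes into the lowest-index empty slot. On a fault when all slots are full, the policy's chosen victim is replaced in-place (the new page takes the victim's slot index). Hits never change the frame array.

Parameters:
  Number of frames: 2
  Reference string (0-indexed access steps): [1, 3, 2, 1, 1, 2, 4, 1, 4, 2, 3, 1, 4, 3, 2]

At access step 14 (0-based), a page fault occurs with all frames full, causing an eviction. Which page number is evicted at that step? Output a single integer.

Answer: 3

Derivation:
Step 0: ref 1 -> FAULT, frames=[1,-]
Step 1: ref 3 -> FAULT, frames=[1,3]
Step 2: ref 2 -> FAULT, evict 3, frames=[1,2]
Step 3: ref 1 -> HIT, frames=[1,2]
Step 4: ref 1 -> HIT, frames=[1,2]
Step 5: ref 2 -> HIT, frames=[1,2]
Step 6: ref 4 -> FAULT, evict 2, frames=[1,4]
Step 7: ref 1 -> HIT, frames=[1,4]
Step 8: ref 4 -> HIT, frames=[1,4]
Step 9: ref 2 -> FAULT, evict 4, frames=[1,2]
Step 10: ref 3 -> FAULT, evict 2, frames=[1,3]
Step 11: ref 1 -> HIT, frames=[1,3]
Step 12: ref 4 -> FAULT, evict 1, frames=[4,3]
Step 13: ref 3 -> HIT, frames=[4,3]
Step 14: ref 2 -> FAULT, evict 3, frames=[4,2]
At step 14: evicted page 3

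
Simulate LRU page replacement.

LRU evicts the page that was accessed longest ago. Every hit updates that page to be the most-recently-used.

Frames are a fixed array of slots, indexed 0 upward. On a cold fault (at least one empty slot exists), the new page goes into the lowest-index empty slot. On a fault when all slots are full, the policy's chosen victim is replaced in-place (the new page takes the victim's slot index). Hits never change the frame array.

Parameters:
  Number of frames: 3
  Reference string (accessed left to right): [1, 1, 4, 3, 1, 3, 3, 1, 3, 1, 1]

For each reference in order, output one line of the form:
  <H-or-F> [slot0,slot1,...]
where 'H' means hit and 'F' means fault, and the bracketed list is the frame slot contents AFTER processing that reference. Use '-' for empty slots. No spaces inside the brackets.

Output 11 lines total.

F [1,-,-]
H [1,-,-]
F [1,4,-]
F [1,4,3]
H [1,4,3]
H [1,4,3]
H [1,4,3]
H [1,4,3]
H [1,4,3]
H [1,4,3]
H [1,4,3]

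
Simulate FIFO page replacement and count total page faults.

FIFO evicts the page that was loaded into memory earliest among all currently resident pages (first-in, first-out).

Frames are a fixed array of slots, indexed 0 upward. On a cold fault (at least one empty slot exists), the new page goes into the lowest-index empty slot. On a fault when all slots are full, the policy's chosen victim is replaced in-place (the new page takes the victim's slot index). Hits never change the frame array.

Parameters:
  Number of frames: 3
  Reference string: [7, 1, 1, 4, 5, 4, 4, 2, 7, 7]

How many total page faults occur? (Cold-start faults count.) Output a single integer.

Answer: 6

Derivation:
Step 0: ref 7 → FAULT, frames=[7,-,-]
Step 1: ref 1 → FAULT, frames=[7,1,-]
Step 2: ref 1 → HIT, frames=[7,1,-]
Step 3: ref 4 → FAULT, frames=[7,1,4]
Step 4: ref 5 → FAULT (evict 7), frames=[5,1,4]
Step 5: ref 4 → HIT, frames=[5,1,4]
Step 6: ref 4 → HIT, frames=[5,1,4]
Step 7: ref 2 → FAULT (evict 1), frames=[5,2,4]
Step 8: ref 7 → FAULT (evict 4), frames=[5,2,7]
Step 9: ref 7 → HIT, frames=[5,2,7]
Total faults: 6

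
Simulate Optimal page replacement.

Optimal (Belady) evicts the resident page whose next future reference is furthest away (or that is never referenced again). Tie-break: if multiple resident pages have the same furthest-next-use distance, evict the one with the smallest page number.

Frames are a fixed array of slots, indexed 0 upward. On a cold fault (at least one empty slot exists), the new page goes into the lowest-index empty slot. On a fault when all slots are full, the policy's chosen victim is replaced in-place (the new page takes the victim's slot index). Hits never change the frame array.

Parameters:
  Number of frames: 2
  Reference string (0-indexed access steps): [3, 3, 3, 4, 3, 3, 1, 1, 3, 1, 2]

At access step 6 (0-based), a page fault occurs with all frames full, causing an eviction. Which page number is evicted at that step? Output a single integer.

Answer: 4

Derivation:
Step 0: ref 3 -> FAULT, frames=[3,-]
Step 1: ref 3 -> HIT, frames=[3,-]
Step 2: ref 3 -> HIT, frames=[3,-]
Step 3: ref 4 -> FAULT, frames=[3,4]
Step 4: ref 3 -> HIT, frames=[3,4]
Step 5: ref 3 -> HIT, frames=[3,4]
Step 6: ref 1 -> FAULT, evict 4, frames=[3,1]
At step 6: evicted page 4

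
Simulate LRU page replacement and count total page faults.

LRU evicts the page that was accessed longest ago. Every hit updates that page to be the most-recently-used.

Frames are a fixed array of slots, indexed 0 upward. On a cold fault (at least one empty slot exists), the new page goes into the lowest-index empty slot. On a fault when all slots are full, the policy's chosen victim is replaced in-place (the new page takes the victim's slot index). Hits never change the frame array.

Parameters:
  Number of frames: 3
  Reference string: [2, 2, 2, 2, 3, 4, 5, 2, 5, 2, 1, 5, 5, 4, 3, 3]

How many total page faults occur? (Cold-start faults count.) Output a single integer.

Step 0: ref 2 → FAULT, frames=[2,-,-]
Step 1: ref 2 → HIT, frames=[2,-,-]
Step 2: ref 2 → HIT, frames=[2,-,-]
Step 3: ref 2 → HIT, frames=[2,-,-]
Step 4: ref 3 → FAULT, frames=[2,3,-]
Step 5: ref 4 → FAULT, frames=[2,3,4]
Step 6: ref 5 → FAULT (evict 2), frames=[5,3,4]
Step 7: ref 2 → FAULT (evict 3), frames=[5,2,4]
Step 8: ref 5 → HIT, frames=[5,2,4]
Step 9: ref 2 → HIT, frames=[5,2,4]
Step 10: ref 1 → FAULT (evict 4), frames=[5,2,1]
Step 11: ref 5 → HIT, frames=[5,2,1]
Step 12: ref 5 → HIT, frames=[5,2,1]
Step 13: ref 4 → FAULT (evict 2), frames=[5,4,1]
Step 14: ref 3 → FAULT (evict 1), frames=[5,4,3]
Step 15: ref 3 → HIT, frames=[5,4,3]
Total faults: 8

Answer: 8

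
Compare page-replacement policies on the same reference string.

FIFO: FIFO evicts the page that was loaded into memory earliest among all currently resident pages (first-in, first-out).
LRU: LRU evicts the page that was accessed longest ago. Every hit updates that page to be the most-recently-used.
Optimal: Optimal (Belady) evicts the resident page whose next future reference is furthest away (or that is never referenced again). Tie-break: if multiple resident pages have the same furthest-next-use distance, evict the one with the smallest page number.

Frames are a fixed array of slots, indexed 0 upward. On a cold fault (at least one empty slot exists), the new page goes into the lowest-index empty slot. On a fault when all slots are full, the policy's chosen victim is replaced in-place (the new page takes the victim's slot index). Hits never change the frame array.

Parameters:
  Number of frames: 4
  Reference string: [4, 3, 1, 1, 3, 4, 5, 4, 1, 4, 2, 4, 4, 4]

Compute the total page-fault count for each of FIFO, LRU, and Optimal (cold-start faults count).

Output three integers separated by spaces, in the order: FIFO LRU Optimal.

--- FIFO ---
  step 0: ref 4 -> FAULT, frames=[4,-,-,-] (faults so far: 1)
  step 1: ref 3 -> FAULT, frames=[4,3,-,-] (faults so far: 2)
  step 2: ref 1 -> FAULT, frames=[4,3,1,-] (faults so far: 3)
  step 3: ref 1 -> HIT, frames=[4,3,1,-] (faults so far: 3)
  step 4: ref 3 -> HIT, frames=[4,3,1,-] (faults so far: 3)
  step 5: ref 4 -> HIT, frames=[4,3,1,-] (faults so far: 3)
  step 6: ref 5 -> FAULT, frames=[4,3,1,5] (faults so far: 4)
  step 7: ref 4 -> HIT, frames=[4,3,1,5] (faults so far: 4)
  step 8: ref 1 -> HIT, frames=[4,3,1,5] (faults so far: 4)
  step 9: ref 4 -> HIT, frames=[4,3,1,5] (faults so far: 4)
  step 10: ref 2 -> FAULT, evict 4, frames=[2,3,1,5] (faults so far: 5)
  step 11: ref 4 -> FAULT, evict 3, frames=[2,4,1,5] (faults so far: 6)
  step 12: ref 4 -> HIT, frames=[2,4,1,5] (faults so far: 6)
  step 13: ref 4 -> HIT, frames=[2,4,1,5] (faults so far: 6)
  FIFO total faults: 6
--- LRU ---
  step 0: ref 4 -> FAULT, frames=[4,-,-,-] (faults so far: 1)
  step 1: ref 3 -> FAULT, frames=[4,3,-,-] (faults so far: 2)
  step 2: ref 1 -> FAULT, frames=[4,3,1,-] (faults so far: 3)
  step 3: ref 1 -> HIT, frames=[4,3,1,-] (faults so far: 3)
  step 4: ref 3 -> HIT, frames=[4,3,1,-] (faults so far: 3)
  step 5: ref 4 -> HIT, frames=[4,3,1,-] (faults so far: 3)
  step 6: ref 5 -> FAULT, frames=[4,3,1,5] (faults so far: 4)
  step 7: ref 4 -> HIT, frames=[4,3,1,5] (faults so far: 4)
  step 8: ref 1 -> HIT, frames=[4,3,1,5] (faults so far: 4)
  step 9: ref 4 -> HIT, frames=[4,3,1,5] (faults so far: 4)
  step 10: ref 2 -> FAULT, evict 3, frames=[4,2,1,5] (faults so far: 5)
  step 11: ref 4 -> HIT, frames=[4,2,1,5] (faults so far: 5)
  step 12: ref 4 -> HIT, frames=[4,2,1,5] (faults so far: 5)
  step 13: ref 4 -> HIT, frames=[4,2,1,5] (faults so far: 5)
  LRU total faults: 5
--- Optimal ---
  step 0: ref 4 -> FAULT, frames=[4,-,-,-] (faults so far: 1)
  step 1: ref 3 -> FAULT, frames=[4,3,-,-] (faults so far: 2)
  step 2: ref 1 -> FAULT, frames=[4,3,1,-] (faults so far: 3)
  step 3: ref 1 -> HIT, frames=[4,3,1,-] (faults so far: 3)
  step 4: ref 3 -> HIT, frames=[4,3,1,-] (faults so far: 3)
  step 5: ref 4 -> HIT, frames=[4,3,1,-] (faults so far: 3)
  step 6: ref 5 -> FAULT, frames=[4,3,1,5] (faults so far: 4)
  step 7: ref 4 -> HIT, frames=[4,3,1,5] (faults so far: 4)
  step 8: ref 1 -> HIT, frames=[4,3,1,5] (faults so far: 4)
  step 9: ref 4 -> HIT, frames=[4,3,1,5] (faults so far: 4)
  step 10: ref 2 -> FAULT, evict 1, frames=[4,3,2,5] (faults so far: 5)
  step 11: ref 4 -> HIT, frames=[4,3,2,5] (faults so far: 5)
  step 12: ref 4 -> HIT, frames=[4,3,2,5] (faults so far: 5)
  step 13: ref 4 -> HIT, frames=[4,3,2,5] (faults so far: 5)
  Optimal total faults: 5

Answer: 6 5 5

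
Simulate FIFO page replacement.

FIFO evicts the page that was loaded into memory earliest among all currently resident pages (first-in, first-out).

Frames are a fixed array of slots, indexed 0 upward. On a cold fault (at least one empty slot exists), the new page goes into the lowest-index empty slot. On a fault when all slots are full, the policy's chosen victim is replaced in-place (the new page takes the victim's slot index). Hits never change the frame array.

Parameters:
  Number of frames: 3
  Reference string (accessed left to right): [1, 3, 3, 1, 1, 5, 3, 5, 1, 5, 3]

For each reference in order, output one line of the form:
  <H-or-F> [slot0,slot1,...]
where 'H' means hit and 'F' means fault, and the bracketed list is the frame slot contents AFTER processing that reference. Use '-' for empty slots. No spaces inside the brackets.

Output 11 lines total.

F [1,-,-]
F [1,3,-]
H [1,3,-]
H [1,3,-]
H [1,3,-]
F [1,3,5]
H [1,3,5]
H [1,3,5]
H [1,3,5]
H [1,3,5]
H [1,3,5]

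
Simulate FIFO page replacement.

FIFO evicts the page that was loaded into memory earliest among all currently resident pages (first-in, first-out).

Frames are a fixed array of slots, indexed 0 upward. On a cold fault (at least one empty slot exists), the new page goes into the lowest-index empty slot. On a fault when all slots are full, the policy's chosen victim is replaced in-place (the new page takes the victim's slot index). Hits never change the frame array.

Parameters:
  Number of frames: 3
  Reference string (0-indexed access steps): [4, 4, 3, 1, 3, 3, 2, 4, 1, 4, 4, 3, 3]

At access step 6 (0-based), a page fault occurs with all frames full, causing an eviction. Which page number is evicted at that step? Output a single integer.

Answer: 4

Derivation:
Step 0: ref 4 -> FAULT, frames=[4,-,-]
Step 1: ref 4 -> HIT, frames=[4,-,-]
Step 2: ref 3 -> FAULT, frames=[4,3,-]
Step 3: ref 1 -> FAULT, frames=[4,3,1]
Step 4: ref 3 -> HIT, frames=[4,3,1]
Step 5: ref 3 -> HIT, frames=[4,3,1]
Step 6: ref 2 -> FAULT, evict 4, frames=[2,3,1]
At step 6: evicted page 4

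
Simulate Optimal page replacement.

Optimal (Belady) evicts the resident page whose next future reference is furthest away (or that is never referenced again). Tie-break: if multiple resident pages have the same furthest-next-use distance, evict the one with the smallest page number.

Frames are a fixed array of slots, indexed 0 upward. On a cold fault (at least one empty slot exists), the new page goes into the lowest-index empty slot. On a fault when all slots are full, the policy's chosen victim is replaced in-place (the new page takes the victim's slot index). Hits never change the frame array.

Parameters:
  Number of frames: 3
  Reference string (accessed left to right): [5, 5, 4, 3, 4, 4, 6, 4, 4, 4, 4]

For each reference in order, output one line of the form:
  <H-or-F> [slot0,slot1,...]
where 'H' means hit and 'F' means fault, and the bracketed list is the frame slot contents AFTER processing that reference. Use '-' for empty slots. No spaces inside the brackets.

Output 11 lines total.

F [5,-,-]
H [5,-,-]
F [5,4,-]
F [5,4,3]
H [5,4,3]
H [5,4,3]
F [5,4,6]
H [5,4,6]
H [5,4,6]
H [5,4,6]
H [5,4,6]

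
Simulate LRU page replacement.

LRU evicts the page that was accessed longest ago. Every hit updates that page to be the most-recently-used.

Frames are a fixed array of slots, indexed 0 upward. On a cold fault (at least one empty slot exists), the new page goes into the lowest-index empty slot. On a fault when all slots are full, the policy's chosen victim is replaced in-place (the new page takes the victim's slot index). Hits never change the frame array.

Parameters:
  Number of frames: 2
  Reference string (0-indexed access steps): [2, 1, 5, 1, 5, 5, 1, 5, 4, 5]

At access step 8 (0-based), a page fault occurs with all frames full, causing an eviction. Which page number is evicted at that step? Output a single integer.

Step 0: ref 2 -> FAULT, frames=[2,-]
Step 1: ref 1 -> FAULT, frames=[2,1]
Step 2: ref 5 -> FAULT, evict 2, frames=[5,1]
Step 3: ref 1 -> HIT, frames=[5,1]
Step 4: ref 5 -> HIT, frames=[5,1]
Step 5: ref 5 -> HIT, frames=[5,1]
Step 6: ref 1 -> HIT, frames=[5,1]
Step 7: ref 5 -> HIT, frames=[5,1]
Step 8: ref 4 -> FAULT, evict 1, frames=[5,4]
At step 8: evicted page 1

Answer: 1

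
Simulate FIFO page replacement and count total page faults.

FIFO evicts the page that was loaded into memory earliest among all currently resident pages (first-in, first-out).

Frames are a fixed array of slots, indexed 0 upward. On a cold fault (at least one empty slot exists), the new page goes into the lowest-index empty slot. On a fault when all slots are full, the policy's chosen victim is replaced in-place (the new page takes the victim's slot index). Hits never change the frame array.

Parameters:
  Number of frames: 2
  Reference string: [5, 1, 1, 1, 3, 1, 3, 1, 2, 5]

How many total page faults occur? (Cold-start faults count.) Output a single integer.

Step 0: ref 5 → FAULT, frames=[5,-]
Step 1: ref 1 → FAULT, frames=[5,1]
Step 2: ref 1 → HIT, frames=[5,1]
Step 3: ref 1 → HIT, frames=[5,1]
Step 4: ref 3 → FAULT (evict 5), frames=[3,1]
Step 5: ref 1 → HIT, frames=[3,1]
Step 6: ref 3 → HIT, frames=[3,1]
Step 7: ref 1 → HIT, frames=[3,1]
Step 8: ref 2 → FAULT (evict 1), frames=[3,2]
Step 9: ref 5 → FAULT (evict 3), frames=[5,2]
Total faults: 5

Answer: 5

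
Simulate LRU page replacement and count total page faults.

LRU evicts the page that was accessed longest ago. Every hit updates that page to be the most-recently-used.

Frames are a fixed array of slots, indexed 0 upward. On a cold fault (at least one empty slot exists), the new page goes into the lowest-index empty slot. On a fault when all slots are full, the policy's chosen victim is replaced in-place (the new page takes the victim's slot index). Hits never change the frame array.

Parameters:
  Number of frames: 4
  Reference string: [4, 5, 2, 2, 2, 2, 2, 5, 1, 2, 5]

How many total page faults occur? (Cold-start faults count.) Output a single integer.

Answer: 4

Derivation:
Step 0: ref 4 → FAULT, frames=[4,-,-,-]
Step 1: ref 5 → FAULT, frames=[4,5,-,-]
Step 2: ref 2 → FAULT, frames=[4,5,2,-]
Step 3: ref 2 → HIT, frames=[4,5,2,-]
Step 4: ref 2 → HIT, frames=[4,5,2,-]
Step 5: ref 2 → HIT, frames=[4,5,2,-]
Step 6: ref 2 → HIT, frames=[4,5,2,-]
Step 7: ref 5 → HIT, frames=[4,5,2,-]
Step 8: ref 1 → FAULT, frames=[4,5,2,1]
Step 9: ref 2 → HIT, frames=[4,5,2,1]
Step 10: ref 5 → HIT, frames=[4,5,2,1]
Total faults: 4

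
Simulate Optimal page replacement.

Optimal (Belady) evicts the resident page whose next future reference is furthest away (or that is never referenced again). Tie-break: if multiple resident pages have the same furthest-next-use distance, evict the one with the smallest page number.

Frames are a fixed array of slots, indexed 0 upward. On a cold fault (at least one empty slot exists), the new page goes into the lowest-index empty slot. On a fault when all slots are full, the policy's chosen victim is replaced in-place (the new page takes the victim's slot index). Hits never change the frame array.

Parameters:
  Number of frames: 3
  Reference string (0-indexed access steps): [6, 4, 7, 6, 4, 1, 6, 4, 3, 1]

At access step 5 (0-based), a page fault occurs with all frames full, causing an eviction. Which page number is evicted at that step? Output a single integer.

Answer: 7

Derivation:
Step 0: ref 6 -> FAULT, frames=[6,-,-]
Step 1: ref 4 -> FAULT, frames=[6,4,-]
Step 2: ref 7 -> FAULT, frames=[6,4,7]
Step 3: ref 6 -> HIT, frames=[6,4,7]
Step 4: ref 4 -> HIT, frames=[6,4,7]
Step 5: ref 1 -> FAULT, evict 7, frames=[6,4,1]
At step 5: evicted page 7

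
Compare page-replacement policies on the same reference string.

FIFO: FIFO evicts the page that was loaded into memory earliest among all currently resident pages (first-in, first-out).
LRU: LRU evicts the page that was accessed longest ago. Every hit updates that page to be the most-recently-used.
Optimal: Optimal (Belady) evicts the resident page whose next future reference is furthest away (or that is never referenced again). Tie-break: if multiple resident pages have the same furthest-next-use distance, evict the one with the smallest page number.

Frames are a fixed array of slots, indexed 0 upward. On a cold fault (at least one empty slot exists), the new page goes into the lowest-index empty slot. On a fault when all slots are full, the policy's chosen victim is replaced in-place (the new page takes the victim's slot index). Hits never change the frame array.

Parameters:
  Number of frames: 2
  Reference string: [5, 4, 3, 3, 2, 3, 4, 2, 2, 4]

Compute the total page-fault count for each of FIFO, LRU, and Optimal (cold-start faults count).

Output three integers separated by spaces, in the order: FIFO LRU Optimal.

Answer: 5 6 5

Derivation:
--- FIFO ---
  step 0: ref 5 -> FAULT, frames=[5,-] (faults so far: 1)
  step 1: ref 4 -> FAULT, frames=[5,4] (faults so far: 2)
  step 2: ref 3 -> FAULT, evict 5, frames=[3,4] (faults so far: 3)
  step 3: ref 3 -> HIT, frames=[3,4] (faults so far: 3)
  step 4: ref 2 -> FAULT, evict 4, frames=[3,2] (faults so far: 4)
  step 5: ref 3 -> HIT, frames=[3,2] (faults so far: 4)
  step 6: ref 4 -> FAULT, evict 3, frames=[4,2] (faults so far: 5)
  step 7: ref 2 -> HIT, frames=[4,2] (faults so far: 5)
  step 8: ref 2 -> HIT, frames=[4,2] (faults so far: 5)
  step 9: ref 4 -> HIT, frames=[4,2] (faults so far: 5)
  FIFO total faults: 5
--- LRU ---
  step 0: ref 5 -> FAULT, frames=[5,-] (faults so far: 1)
  step 1: ref 4 -> FAULT, frames=[5,4] (faults so far: 2)
  step 2: ref 3 -> FAULT, evict 5, frames=[3,4] (faults so far: 3)
  step 3: ref 3 -> HIT, frames=[3,4] (faults so far: 3)
  step 4: ref 2 -> FAULT, evict 4, frames=[3,2] (faults so far: 4)
  step 5: ref 3 -> HIT, frames=[3,2] (faults so far: 4)
  step 6: ref 4 -> FAULT, evict 2, frames=[3,4] (faults so far: 5)
  step 7: ref 2 -> FAULT, evict 3, frames=[2,4] (faults so far: 6)
  step 8: ref 2 -> HIT, frames=[2,4] (faults so far: 6)
  step 9: ref 4 -> HIT, frames=[2,4] (faults so far: 6)
  LRU total faults: 6
--- Optimal ---
  step 0: ref 5 -> FAULT, frames=[5,-] (faults so far: 1)
  step 1: ref 4 -> FAULT, frames=[5,4] (faults so far: 2)
  step 2: ref 3 -> FAULT, evict 5, frames=[3,4] (faults so far: 3)
  step 3: ref 3 -> HIT, frames=[3,4] (faults so far: 3)
  step 4: ref 2 -> FAULT, evict 4, frames=[3,2] (faults so far: 4)
  step 5: ref 3 -> HIT, frames=[3,2] (faults so far: 4)
  step 6: ref 4 -> FAULT, evict 3, frames=[4,2] (faults so far: 5)
  step 7: ref 2 -> HIT, frames=[4,2] (faults so far: 5)
  step 8: ref 2 -> HIT, frames=[4,2] (faults so far: 5)
  step 9: ref 4 -> HIT, frames=[4,2] (faults so far: 5)
  Optimal total faults: 5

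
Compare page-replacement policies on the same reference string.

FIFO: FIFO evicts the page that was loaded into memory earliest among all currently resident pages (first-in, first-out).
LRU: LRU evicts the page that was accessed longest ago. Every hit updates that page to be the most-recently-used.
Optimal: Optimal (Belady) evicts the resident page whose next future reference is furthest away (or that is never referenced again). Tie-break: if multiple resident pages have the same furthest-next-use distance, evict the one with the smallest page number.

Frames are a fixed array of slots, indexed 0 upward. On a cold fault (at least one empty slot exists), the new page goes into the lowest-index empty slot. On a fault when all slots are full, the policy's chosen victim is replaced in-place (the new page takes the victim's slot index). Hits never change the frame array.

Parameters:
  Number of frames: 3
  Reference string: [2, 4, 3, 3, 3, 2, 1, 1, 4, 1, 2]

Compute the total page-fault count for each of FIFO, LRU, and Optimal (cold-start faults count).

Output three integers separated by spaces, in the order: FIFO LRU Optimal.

--- FIFO ---
  step 0: ref 2 -> FAULT, frames=[2,-,-] (faults so far: 1)
  step 1: ref 4 -> FAULT, frames=[2,4,-] (faults so far: 2)
  step 2: ref 3 -> FAULT, frames=[2,4,3] (faults so far: 3)
  step 3: ref 3 -> HIT, frames=[2,4,3] (faults so far: 3)
  step 4: ref 3 -> HIT, frames=[2,4,3] (faults so far: 3)
  step 5: ref 2 -> HIT, frames=[2,4,3] (faults so far: 3)
  step 6: ref 1 -> FAULT, evict 2, frames=[1,4,3] (faults so far: 4)
  step 7: ref 1 -> HIT, frames=[1,4,3] (faults so far: 4)
  step 8: ref 4 -> HIT, frames=[1,4,3] (faults so far: 4)
  step 9: ref 1 -> HIT, frames=[1,4,3] (faults so far: 4)
  step 10: ref 2 -> FAULT, evict 4, frames=[1,2,3] (faults so far: 5)
  FIFO total faults: 5
--- LRU ---
  step 0: ref 2 -> FAULT, frames=[2,-,-] (faults so far: 1)
  step 1: ref 4 -> FAULT, frames=[2,4,-] (faults so far: 2)
  step 2: ref 3 -> FAULT, frames=[2,4,3] (faults so far: 3)
  step 3: ref 3 -> HIT, frames=[2,4,3] (faults so far: 3)
  step 4: ref 3 -> HIT, frames=[2,4,3] (faults so far: 3)
  step 5: ref 2 -> HIT, frames=[2,4,3] (faults so far: 3)
  step 6: ref 1 -> FAULT, evict 4, frames=[2,1,3] (faults so far: 4)
  step 7: ref 1 -> HIT, frames=[2,1,3] (faults so far: 4)
  step 8: ref 4 -> FAULT, evict 3, frames=[2,1,4] (faults so far: 5)
  step 9: ref 1 -> HIT, frames=[2,1,4] (faults so far: 5)
  step 10: ref 2 -> HIT, frames=[2,1,4] (faults so far: 5)
  LRU total faults: 5
--- Optimal ---
  step 0: ref 2 -> FAULT, frames=[2,-,-] (faults so far: 1)
  step 1: ref 4 -> FAULT, frames=[2,4,-] (faults so far: 2)
  step 2: ref 3 -> FAULT, frames=[2,4,3] (faults so far: 3)
  step 3: ref 3 -> HIT, frames=[2,4,3] (faults so far: 3)
  step 4: ref 3 -> HIT, frames=[2,4,3] (faults so far: 3)
  step 5: ref 2 -> HIT, frames=[2,4,3] (faults so far: 3)
  step 6: ref 1 -> FAULT, evict 3, frames=[2,4,1] (faults so far: 4)
  step 7: ref 1 -> HIT, frames=[2,4,1] (faults so far: 4)
  step 8: ref 4 -> HIT, frames=[2,4,1] (faults so far: 4)
  step 9: ref 1 -> HIT, frames=[2,4,1] (faults so far: 4)
  step 10: ref 2 -> HIT, frames=[2,4,1] (faults so far: 4)
  Optimal total faults: 4

Answer: 5 5 4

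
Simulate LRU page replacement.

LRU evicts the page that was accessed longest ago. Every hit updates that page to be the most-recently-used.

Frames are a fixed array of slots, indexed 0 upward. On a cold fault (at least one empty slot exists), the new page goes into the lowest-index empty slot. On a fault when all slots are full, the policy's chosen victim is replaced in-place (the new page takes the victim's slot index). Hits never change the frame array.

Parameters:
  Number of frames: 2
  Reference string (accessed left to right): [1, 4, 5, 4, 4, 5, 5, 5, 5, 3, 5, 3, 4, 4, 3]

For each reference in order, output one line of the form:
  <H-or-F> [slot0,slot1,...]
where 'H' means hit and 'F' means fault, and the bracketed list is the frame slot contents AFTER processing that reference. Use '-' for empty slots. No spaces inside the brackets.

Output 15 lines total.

F [1,-]
F [1,4]
F [5,4]
H [5,4]
H [5,4]
H [5,4]
H [5,4]
H [5,4]
H [5,4]
F [5,3]
H [5,3]
H [5,3]
F [4,3]
H [4,3]
H [4,3]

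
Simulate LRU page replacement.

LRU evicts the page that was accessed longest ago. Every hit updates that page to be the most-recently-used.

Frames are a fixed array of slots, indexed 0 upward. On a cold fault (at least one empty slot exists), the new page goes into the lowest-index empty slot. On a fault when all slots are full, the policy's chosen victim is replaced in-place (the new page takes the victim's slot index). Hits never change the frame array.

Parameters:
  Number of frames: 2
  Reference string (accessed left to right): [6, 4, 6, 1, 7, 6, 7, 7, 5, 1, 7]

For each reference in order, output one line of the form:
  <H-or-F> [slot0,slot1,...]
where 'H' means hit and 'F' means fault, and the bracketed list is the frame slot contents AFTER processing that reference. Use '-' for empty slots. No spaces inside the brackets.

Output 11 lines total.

F [6,-]
F [6,4]
H [6,4]
F [6,1]
F [7,1]
F [7,6]
H [7,6]
H [7,6]
F [7,5]
F [1,5]
F [1,7]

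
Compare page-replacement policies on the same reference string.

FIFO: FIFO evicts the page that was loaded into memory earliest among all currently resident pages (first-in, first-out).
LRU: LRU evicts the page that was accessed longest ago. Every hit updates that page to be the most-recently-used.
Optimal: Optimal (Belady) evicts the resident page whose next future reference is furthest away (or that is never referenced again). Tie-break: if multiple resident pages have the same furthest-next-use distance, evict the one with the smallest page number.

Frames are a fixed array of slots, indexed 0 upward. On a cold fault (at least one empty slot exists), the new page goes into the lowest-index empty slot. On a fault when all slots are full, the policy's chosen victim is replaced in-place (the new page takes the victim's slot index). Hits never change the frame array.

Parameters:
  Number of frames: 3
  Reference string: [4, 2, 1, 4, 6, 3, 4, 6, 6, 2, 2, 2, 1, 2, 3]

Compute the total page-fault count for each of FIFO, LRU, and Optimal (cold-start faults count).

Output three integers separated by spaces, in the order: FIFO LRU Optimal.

Answer: 9 8 7

Derivation:
--- FIFO ---
  step 0: ref 4 -> FAULT, frames=[4,-,-] (faults so far: 1)
  step 1: ref 2 -> FAULT, frames=[4,2,-] (faults so far: 2)
  step 2: ref 1 -> FAULT, frames=[4,2,1] (faults so far: 3)
  step 3: ref 4 -> HIT, frames=[4,2,1] (faults so far: 3)
  step 4: ref 6 -> FAULT, evict 4, frames=[6,2,1] (faults so far: 4)
  step 5: ref 3 -> FAULT, evict 2, frames=[6,3,1] (faults so far: 5)
  step 6: ref 4 -> FAULT, evict 1, frames=[6,3,4] (faults so far: 6)
  step 7: ref 6 -> HIT, frames=[6,3,4] (faults so far: 6)
  step 8: ref 6 -> HIT, frames=[6,3,4] (faults so far: 6)
  step 9: ref 2 -> FAULT, evict 6, frames=[2,3,4] (faults so far: 7)
  step 10: ref 2 -> HIT, frames=[2,3,4] (faults so far: 7)
  step 11: ref 2 -> HIT, frames=[2,3,4] (faults so far: 7)
  step 12: ref 1 -> FAULT, evict 3, frames=[2,1,4] (faults so far: 8)
  step 13: ref 2 -> HIT, frames=[2,1,4] (faults so far: 8)
  step 14: ref 3 -> FAULT, evict 4, frames=[2,1,3] (faults so far: 9)
  FIFO total faults: 9
--- LRU ---
  step 0: ref 4 -> FAULT, frames=[4,-,-] (faults so far: 1)
  step 1: ref 2 -> FAULT, frames=[4,2,-] (faults so far: 2)
  step 2: ref 1 -> FAULT, frames=[4,2,1] (faults so far: 3)
  step 3: ref 4 -> HIT, frames=[4,2,1] (faults so far: 3)
  step 4: ref 6 -> FAULT, evict 2, frames=[4,6,1] (faults so far: 4)
  step 5: ref 3 -> FAULT, evict 1, frames=[4,6,3] (faults so far: 5)
  step 6: ref 4 -> HIT, frames=[4,6,3] (faults so far: 5)
  step 7: ref 6 -> HIT, frames=[4,6,3] (faults so far: 5)
  step 8: ref 6 -> HIT, frames=[4,6,3] (faults so far: 5)
  step 9: ref 2 -> FAULT, evict 3, frames=[4,6,2] (faults so far: 6)
  step 10: ref 2 -> HIT, frames=[4,6,2] (faults so far: 6)
  step 11: ref 2 -> HIT, frames=[4,6,2] (faults so far: 6)
  step 12: ref 1 -> FAULT, evict 4, frames=[1,6,2] (faults so far: 7)
  step 13: ref 2 -> HIT, frames=[1,6,2] (faults so far: 7)
  step 14: ref 3 -> FAULT, evict 6, frames=[1,3,2] (faults so far: 8)
  LRU total faults: 8
--- Optimal ---
  step 0: ref 4 -> FAULT, frames=[4,-,-] (faults so far: 1)
  step 1: ref 2 -> FAULT, frames=[4,2,-] (faults so far: 2)
  step 2: ref 1 -> FAULT, frames=[4,2,1] (faults so far: 3)
  step 3: ref 4 -> HIT, frames=[4,2,1] (faults so far: 3)
  step 4: ref 6 -> FAULT, evict 1, frames=[4,2,6] (faults so far: 4)
  step 5: ref 3 -> FAULT, evict 2, frames=[4,3,6] (faults so far: 5)
  step 6: ref 4 -> HIT, frames=[4,3,6] (faults so far: 5)
  step 7: ref 6 -> HIT, frames=[4,3,6] (faults so far: 5)
  step 8: ref 6 -> HIT, frames=[4,3,6] (faults so far: 5)
  step 9: ref 2 -> FAULT, evict 4, frames=[2,3,6] (faults so far: 6)
  step 10: ref 2 -> HIT, frames=[2,3,6] (faults so far: 6)
  step 11: ref 2 -> HIT, frames=[2,3,6] (faults so far: 6)
  step 12: ref 1 -> FAULT, evict 6, frames=[2,3,1] (faults so far: 7)
  step 13: ref 2 -> HIT, frames=[2,3,1] (faults so far: 7)
  step 14: ref 3 -> HIT, frames=[2,3,1] (faults so far: 7)
  Optimal total faults: 7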